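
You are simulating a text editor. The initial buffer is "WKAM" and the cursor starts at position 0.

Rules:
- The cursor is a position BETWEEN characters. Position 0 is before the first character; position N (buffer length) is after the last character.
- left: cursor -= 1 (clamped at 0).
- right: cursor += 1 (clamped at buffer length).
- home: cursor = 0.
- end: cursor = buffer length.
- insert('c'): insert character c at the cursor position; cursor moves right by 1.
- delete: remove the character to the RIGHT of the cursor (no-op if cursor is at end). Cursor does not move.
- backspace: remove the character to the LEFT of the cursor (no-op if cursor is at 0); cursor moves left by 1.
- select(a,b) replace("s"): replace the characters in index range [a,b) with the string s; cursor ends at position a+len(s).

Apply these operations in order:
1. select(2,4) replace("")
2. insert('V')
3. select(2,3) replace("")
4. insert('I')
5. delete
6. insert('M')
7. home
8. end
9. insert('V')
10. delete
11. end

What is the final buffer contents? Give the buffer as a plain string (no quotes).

Answer: WKIMV

Derivation:
After op 1 (select(2,4) replace("")): buf='WK' cursor=2
After op 2 (insert('V')): buf='WKV' cursor=3
After op 3 (select(2,3) replace("")): buf='WK' cursor=2
After op 4 (insert('I')): buf='WKI' cursor=3
After op 5 (delete): buf='WKI' cursor=3
After op 6 (insert('M')): buf='WKIM' cursor=4
After op 7 (home): buf='WKIM' cursor=0
After op 8 (end): buf='WKIM' cursor=4
After op 9 (insert('V')): buf='WKIMV' cursor=5
After op 10 (delete): buf='WKIMV' cursor=5
After op 11 (end): buf='WKIMV' cursor=5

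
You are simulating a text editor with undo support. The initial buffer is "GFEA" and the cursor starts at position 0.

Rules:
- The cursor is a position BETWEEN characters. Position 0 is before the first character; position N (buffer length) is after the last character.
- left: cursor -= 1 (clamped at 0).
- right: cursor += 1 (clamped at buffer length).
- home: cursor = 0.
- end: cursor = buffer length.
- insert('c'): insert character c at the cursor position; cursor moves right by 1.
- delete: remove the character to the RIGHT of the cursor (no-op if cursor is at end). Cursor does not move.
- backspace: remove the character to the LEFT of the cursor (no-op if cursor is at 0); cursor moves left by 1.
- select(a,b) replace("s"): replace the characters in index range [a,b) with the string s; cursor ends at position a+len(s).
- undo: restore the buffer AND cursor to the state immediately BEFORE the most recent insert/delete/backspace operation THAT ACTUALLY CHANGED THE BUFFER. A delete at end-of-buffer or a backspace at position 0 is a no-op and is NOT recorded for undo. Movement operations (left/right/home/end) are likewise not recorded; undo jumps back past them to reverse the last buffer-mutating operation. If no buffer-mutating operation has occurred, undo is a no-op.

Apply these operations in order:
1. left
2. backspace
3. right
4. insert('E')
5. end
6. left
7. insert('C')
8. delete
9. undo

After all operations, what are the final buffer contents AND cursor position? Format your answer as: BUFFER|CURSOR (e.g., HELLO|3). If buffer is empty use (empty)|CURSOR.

Answer: GEFECA|5

Derivation:
After op 1 (left): buf='GFEA' cursor=0
After op 2 (backspace): buf='GFEA' cursor=0
After op 3 (right): buf='GFEA' cursor=1
After op 4 (insert('E')): buf='GEFEA' cursor=2
After op 5 (end): buf='GEFEA' cursor=5
After op 6 (left): buf='GEFEA' cursor=4
After op 7 (insert('C')): buf='GEFECA' cursor=5
After op 8 (delete): buf='GEFEC' cursor=5
After op 9 (undo): buf='GEFECA' cursor=5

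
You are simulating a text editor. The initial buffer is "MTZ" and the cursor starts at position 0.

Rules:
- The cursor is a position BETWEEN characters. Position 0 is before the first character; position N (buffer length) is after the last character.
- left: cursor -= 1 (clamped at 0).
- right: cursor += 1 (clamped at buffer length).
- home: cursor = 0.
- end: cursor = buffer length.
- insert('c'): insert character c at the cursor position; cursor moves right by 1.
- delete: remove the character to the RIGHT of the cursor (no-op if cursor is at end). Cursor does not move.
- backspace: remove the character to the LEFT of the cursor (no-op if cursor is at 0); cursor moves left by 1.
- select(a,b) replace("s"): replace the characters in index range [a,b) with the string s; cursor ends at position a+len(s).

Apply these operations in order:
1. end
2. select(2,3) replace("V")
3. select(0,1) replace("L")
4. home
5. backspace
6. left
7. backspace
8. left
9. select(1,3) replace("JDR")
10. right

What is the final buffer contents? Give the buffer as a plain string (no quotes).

Answer: LJDR

Derivation:
After op 1 (end): buf='MTZ' cursor=3
After op 2 (select(2,3) replace("V")): buf='MTV' cursor=3
After op 3 (select(0,1) replace("L")): buf='LTV' cursor=1
After op 4 (home): buf='LTV' cursor=0
After op 5 (backspace): buf='LTV' cursor=0
After op 6 (left): buf='LTV' cursor=0
After op 7 (backspace): buf='LTV' cursor=0
After op 8 (left): buf='LTV' cursor=0
After op 9 (select(1,3) replace("JDR")): buf='LJDR' cursor=4
After op 10 (right): buf='LJDR' cursor=4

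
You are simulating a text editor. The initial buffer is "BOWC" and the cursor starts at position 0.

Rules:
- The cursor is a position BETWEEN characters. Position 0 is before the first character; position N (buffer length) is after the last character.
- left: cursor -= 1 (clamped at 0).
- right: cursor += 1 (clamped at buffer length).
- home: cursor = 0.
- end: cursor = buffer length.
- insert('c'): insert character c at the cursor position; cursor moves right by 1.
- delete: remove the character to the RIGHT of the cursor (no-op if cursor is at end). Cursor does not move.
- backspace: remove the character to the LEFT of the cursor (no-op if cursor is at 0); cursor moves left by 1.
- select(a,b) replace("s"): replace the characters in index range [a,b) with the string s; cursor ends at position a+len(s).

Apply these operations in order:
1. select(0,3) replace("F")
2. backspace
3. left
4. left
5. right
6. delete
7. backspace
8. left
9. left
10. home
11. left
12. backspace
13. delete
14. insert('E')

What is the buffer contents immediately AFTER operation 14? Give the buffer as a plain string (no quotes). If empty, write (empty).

After op 1 (select(0,3) replace("F")): buf='FC' cursor=1
After op 2 (backspace): buf='C' cursor=0
After op 3 (left): buf='C' cursor=0
After op 4 (left): buf='C' cursor=0
After op 5 (right): buf='C' cursor=1
After op 6 (delete): buf='C' cursor=1
After op 7 (backspace): buf='(empty)' cursor=0
After op 8 (left): buf='(empty)' cursor=0
After op 9 (left): buf='(empty)' cursor=0
After op 10 (home): buf='(empty)' cursor=0
After op 11 (left): buf='(empty)' cursor=0
After op 12 (backspace): buf='(empty)' cursor=0
After op 13 (delete): buf='(empty)' cursor=0
After op 14 (insert('E')): buf='E' cursor=1

Answer: E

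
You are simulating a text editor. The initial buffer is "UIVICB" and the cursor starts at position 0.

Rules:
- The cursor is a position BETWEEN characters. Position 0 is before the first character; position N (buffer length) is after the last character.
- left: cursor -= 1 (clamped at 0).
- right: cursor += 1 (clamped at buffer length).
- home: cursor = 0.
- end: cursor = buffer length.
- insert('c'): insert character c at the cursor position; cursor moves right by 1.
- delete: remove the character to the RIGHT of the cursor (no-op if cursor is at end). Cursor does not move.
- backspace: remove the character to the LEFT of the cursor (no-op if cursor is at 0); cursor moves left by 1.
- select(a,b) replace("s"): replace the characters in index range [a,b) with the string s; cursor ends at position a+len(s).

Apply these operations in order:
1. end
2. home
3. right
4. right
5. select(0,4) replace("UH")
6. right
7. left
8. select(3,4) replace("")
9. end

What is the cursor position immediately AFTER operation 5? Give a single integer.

After op 1 (end): buf='UIVICB' cursor=6
After op 2 (home): buf='UIVICB' cursor=0
After op 3 (right): buf='UIVICB' cursor=1
After op 4 (right): buf='UIVICB' cursor=2
After op 5 (select(0,4) replace("UH")): buf='UHCB' cursor=2

Answer: 2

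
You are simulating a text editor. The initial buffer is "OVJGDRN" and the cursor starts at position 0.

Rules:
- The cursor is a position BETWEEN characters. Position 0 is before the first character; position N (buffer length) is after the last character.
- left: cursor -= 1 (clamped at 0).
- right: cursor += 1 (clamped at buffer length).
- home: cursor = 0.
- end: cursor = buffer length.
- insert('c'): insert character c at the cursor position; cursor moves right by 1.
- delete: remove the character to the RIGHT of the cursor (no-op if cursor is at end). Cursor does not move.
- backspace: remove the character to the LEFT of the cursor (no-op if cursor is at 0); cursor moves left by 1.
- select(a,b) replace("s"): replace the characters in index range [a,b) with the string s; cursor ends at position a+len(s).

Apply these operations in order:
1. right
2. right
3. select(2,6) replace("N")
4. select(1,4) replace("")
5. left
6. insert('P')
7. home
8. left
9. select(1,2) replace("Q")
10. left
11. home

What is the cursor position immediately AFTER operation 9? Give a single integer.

After op 1 (right): buf='OVJGDRN' cursor=1
After op 2 (right): buf='OVJGDRN' cursor=2
After op 3 (select(2,6) replace("N")): buf='OVNN' cursor=3
After op 4 (select(1,4) replace("")): buf='O' cursor=1
After op 5 (left): buf='O' cursor=0
After op 6 (insert('P')): buf='PO' cursor=1
After op 7 (home): buf='PO' cursor=0
After op 8 (left): buf='PO' cursor=0
After op 9 (select(1,2) replace("Q")): buf='PQ' cursor=2

Answer: 2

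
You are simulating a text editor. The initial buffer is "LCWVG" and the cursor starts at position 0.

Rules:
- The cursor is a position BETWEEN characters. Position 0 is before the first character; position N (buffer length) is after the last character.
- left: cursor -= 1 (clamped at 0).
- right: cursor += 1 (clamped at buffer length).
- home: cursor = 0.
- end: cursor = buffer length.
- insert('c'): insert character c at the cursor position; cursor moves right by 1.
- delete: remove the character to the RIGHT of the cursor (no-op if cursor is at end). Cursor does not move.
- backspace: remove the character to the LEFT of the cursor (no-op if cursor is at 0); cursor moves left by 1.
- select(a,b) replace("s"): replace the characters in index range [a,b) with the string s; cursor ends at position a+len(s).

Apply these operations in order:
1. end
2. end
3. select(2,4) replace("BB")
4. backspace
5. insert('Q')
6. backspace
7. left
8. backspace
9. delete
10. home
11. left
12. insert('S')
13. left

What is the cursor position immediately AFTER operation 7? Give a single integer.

Answer: 2

Derivation:
After op 1 (end): buf='LCWVG' cursor=5
After op 2 (end): buf='LCWVG' cursor=5
After op 3 (select(2,4) replace("BB")): buf='LCBBG' cursor=4
After op 4 (backspace): buf='LCBG' cursor=3
After op 5 (insert('Q')): buf='LCBQG' cursor=4
After op 6 (backspace): buf='LCBG' cursor=3
After op 7 (left): buf='LCBG' cursor=2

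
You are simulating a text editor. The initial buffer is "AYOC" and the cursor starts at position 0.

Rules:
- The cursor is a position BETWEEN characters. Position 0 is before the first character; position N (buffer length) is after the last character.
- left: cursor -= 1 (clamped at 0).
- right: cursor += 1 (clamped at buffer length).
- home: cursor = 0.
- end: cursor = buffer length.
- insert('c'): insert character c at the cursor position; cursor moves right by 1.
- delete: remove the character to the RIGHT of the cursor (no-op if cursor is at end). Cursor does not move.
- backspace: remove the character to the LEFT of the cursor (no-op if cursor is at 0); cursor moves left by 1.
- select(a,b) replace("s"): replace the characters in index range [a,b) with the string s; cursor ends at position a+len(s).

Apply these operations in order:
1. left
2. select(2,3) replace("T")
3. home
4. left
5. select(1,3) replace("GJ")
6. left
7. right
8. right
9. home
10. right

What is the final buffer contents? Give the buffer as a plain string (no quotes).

After op 1 (left): buf='AYOC' cursor=0
After op 2 (select(2,3) replace("T")): buf='AYTC' cursor=3
After op 3 (home): buf='AYTC' cursor=0
After op 4 (left): buf='AYTC' cursor=0
After op 5 (select(1,3) replace("GJ")): buf='AGJC' cursor=3
After op 6 (left): buf='AGJC' cursor=2
After op 7 (right): buf='AGJC' cursor=3
After op 8 (right): buf='AGJC' cursor=4
After op 9 (home): buf='AGJC' cursor=0
After op 10 (right): buf='AGJC' cursor=1

Answer: AGJC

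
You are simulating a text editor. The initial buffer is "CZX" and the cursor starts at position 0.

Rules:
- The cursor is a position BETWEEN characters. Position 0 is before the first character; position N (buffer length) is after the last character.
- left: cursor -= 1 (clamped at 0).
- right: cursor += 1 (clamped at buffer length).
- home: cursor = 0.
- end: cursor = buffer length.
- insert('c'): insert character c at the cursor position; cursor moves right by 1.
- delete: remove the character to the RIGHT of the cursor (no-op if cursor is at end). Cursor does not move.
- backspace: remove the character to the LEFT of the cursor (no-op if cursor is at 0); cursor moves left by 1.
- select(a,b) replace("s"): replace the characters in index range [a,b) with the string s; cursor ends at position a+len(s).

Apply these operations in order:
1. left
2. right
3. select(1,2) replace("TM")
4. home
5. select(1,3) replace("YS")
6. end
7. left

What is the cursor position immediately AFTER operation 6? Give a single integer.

After op 1 (left): buf='CZX' cursor=0
After op 2 (right): buf='CZX' cursor=1
After op 3 (select(1,2) replace("TM")): buf='CTMX' cursor=3
After op 4 (home): buf='CTMX' cursor=0
After op 5 (select(1,3) replace("YS")): buf='CYSX' cursor=3
After op 6 (end): buf='CYSX' cursor=4

Answer: 4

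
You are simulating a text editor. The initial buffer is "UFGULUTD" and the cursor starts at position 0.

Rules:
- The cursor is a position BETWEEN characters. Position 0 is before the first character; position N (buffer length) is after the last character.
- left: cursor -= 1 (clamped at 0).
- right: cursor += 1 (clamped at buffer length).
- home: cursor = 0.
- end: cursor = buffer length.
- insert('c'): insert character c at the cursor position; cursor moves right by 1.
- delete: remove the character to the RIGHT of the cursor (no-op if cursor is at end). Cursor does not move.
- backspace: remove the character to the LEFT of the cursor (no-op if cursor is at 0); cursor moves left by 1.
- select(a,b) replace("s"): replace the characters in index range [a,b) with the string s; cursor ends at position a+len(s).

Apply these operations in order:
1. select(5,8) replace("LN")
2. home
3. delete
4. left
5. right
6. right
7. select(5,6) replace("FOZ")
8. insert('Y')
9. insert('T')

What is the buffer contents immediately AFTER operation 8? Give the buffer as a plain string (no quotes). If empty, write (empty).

Answer: FGULLFOZY

Derivation:
After op 1 (select(5,8) replace("LN")): buf='UFGULLN' cursor=7
After op 2 (home): buf='UFGULLN' cursor=0
After op 3 (delete): buf='FGULLN' cursor=0
After op 4 (left): buf='FGULLN' cursor=0
After op 5 (right): buf='FGULLN' cursor=1
After op 6 (right): buf='FGULLN' cursor=2
After op 7 (select(5,6) replace("FOZ")): buf='FGULLFOZ' cursor=8
After op 8 (insert('Y')): buf='FGULLFOZY' cursor=9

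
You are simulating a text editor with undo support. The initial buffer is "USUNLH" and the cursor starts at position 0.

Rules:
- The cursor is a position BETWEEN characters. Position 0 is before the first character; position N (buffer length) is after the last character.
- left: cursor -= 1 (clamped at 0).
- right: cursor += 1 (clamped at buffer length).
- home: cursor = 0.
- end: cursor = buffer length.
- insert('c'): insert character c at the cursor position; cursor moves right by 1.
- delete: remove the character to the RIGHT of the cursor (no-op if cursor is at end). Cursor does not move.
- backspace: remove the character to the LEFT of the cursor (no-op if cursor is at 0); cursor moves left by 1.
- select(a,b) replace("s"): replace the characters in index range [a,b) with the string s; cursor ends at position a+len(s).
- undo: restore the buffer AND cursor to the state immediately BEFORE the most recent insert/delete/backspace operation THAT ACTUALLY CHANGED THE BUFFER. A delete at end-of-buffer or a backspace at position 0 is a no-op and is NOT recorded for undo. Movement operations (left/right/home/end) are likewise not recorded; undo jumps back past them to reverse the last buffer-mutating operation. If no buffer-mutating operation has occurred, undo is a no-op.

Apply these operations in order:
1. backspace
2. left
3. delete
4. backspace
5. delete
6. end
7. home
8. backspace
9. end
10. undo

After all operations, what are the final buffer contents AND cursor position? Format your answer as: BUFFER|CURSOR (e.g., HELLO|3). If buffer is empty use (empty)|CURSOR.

After op 1 (backspace): buf='USUNLH' cursor=0
After op 2 (left): buf='USUNLH' cursor=0
After op 3 (delete): buf='SUNLH' cursor=0
After op 4 (backspace): buf='SUNLH' cursor=0
After op 5 (delete): buf='UNLH' cursor=0
After op 6 (end): buf='UNLH' cursor=4
After op 7 (home): buf='UNLH' cursor=0
After op 8 (backspace): buf='UNLH' cursor=0
After op 9 (end): buf='UNLH' cursor=4
After op 10 (undo): buf='SUNLH' cursor=0

Answer: SUNLH|0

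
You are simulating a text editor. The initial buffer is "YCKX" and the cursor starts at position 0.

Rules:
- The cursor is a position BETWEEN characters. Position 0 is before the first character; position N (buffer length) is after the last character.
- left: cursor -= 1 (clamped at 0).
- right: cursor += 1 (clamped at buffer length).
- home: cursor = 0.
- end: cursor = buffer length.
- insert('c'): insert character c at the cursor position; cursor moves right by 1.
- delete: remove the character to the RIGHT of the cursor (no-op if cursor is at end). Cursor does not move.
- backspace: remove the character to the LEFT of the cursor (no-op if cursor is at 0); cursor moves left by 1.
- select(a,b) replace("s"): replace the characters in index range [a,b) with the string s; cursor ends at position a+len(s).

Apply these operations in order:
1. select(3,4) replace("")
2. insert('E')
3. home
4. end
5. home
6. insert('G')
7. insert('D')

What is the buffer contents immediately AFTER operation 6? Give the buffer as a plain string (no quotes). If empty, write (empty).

Answer: GYCKE

Derivation:
After op 1 (select(3,4) replace("")): buf='YCK' cursor=3
After op 2 (insert('E')): buf='YCKE' cursor=4
After op 3 (home): buf='YCKE' cursor=0
After op 4 (end): buf='YCKE' cursor=4
After op 5 (home): buf='YCKE' cursor=0
After op 6 (insert('G')): buf='GYCKE' cursor=1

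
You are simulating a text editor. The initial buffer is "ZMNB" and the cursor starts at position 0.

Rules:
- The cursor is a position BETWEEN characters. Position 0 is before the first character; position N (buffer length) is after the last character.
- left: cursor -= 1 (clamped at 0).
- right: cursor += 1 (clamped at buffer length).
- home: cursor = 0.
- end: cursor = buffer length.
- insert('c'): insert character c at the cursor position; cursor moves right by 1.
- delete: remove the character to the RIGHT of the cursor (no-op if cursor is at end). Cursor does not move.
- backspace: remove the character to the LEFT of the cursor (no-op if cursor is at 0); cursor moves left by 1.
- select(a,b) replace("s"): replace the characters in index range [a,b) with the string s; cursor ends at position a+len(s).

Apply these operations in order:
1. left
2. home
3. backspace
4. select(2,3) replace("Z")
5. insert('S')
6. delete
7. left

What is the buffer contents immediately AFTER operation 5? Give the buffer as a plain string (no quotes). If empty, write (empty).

After op 1 (left): buf='ZMNB' cursor=0
After op 2 (home): buf='ZMNB' cursor=0
After op 3 (backspace): buf='ZMNB' cursor=0
After op 4 (select(2,3) replace("Z")): buf='ZMZB' cursor=3
After op 5 (insert('S')): buf='ZMZSB' cursor=4

Answer: ZMZSB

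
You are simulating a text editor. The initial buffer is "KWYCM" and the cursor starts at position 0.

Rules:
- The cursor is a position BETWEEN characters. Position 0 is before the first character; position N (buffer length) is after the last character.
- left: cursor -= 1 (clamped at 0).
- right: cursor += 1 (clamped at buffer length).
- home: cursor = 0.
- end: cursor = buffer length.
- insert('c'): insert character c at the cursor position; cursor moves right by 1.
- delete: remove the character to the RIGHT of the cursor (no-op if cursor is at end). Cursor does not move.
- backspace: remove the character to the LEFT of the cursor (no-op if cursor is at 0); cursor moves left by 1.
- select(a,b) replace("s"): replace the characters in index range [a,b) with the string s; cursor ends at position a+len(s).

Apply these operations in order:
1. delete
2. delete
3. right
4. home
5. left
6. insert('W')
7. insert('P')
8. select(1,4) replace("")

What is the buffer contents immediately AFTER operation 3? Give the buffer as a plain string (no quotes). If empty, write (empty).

Answer: YCM

Derivation:
After op 1 (delete): buf='WYCM' cursor=0
After op 2 (delete): buf='YCM' cursor=0
After op 3 (right): buf='YCM' cursor=1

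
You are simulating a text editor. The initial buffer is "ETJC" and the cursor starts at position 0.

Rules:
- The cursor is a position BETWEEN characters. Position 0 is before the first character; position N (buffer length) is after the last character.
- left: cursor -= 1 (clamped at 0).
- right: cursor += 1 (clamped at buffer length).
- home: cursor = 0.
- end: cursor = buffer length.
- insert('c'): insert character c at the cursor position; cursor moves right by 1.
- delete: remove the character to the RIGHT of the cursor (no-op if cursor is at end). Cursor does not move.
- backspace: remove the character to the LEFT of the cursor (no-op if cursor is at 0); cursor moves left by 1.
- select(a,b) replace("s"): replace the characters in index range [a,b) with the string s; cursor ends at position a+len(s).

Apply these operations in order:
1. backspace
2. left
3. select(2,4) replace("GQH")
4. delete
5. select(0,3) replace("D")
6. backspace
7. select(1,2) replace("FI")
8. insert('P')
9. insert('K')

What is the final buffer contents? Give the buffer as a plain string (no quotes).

Answer: QFIPK

Derivation:
After op 1 (backspace): buf='ETJC' cursor=0
After op 2 (left): buf='ETJC' cursor=0
After op 3 (select(2,4) replace("GQH")): buf='ETGQH' cursor=5
After op 4 (delete): buf='ETGQH' cursor=5
After op 5 (select(0,3) replace("D")): buf='DQH' cursor=1
After op 6 (backspace): buf='QH' cursor=0
After op 7 (select(1,2) replace("FI")): buf='QFI' cursor=3
After op 8 (insert('P')): buf='QFIP' cursor=4
After op 9 (insert('K')): buf='QFIPK' cursor=5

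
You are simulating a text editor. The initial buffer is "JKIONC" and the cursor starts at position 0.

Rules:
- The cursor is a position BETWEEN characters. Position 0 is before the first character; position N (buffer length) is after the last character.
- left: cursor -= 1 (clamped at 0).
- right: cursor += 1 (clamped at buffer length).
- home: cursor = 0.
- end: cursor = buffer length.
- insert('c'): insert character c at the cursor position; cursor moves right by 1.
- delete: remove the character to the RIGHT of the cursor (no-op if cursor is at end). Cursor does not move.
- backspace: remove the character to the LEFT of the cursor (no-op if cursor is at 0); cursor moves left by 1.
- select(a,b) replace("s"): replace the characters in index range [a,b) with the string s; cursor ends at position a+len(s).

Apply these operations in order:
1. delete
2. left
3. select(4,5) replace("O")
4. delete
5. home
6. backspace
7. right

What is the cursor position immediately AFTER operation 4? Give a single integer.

Answer: 5

Derivation:
After op 1 (delete): buf='KIONC' cursor=0
After op 2 (left): buf='KIONC' cursor=0
After op 3 (select(4,5) replace("O")): buf='KIONO' cursor=5
After op 4 (delete): buf='KIONO' cursor=5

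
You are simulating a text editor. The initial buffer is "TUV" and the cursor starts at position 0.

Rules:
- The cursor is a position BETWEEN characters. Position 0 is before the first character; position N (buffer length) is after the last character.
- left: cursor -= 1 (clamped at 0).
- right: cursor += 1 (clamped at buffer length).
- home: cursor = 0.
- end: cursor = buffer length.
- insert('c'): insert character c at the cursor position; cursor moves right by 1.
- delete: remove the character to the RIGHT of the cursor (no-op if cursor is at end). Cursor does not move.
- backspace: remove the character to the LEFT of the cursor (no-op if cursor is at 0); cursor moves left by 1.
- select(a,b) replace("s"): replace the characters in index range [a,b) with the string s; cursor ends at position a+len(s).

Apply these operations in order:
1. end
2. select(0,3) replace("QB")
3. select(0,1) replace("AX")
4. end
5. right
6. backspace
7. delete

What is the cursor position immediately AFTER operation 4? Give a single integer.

Answer: 3

Derivation:
After op 1 (end): buf='TUV' cursor=3
After op 2 (select(0,3) replace("QB")): buf='QB' cursor=2
After op 3 (select(0,1) replace("AX")): buf='AXB' cursor=2
After op 4 (end): buf='AXB' cursor=3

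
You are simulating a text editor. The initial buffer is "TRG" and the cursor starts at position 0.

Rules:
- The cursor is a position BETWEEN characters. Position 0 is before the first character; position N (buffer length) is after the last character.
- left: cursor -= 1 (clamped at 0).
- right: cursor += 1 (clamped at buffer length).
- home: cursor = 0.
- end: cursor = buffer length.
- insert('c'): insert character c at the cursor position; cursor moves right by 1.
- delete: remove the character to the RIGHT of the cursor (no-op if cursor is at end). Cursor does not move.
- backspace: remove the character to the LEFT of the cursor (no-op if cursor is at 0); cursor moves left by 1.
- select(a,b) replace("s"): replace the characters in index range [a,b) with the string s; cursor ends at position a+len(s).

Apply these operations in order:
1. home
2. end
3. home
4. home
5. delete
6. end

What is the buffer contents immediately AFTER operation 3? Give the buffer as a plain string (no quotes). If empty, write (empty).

After op 1 (home): buf='TRG' cursor=0
After op 2 (end): buf='TRG' cursor=3
After op 3 (home): buf='TRG' cursor=0

Answer: TRG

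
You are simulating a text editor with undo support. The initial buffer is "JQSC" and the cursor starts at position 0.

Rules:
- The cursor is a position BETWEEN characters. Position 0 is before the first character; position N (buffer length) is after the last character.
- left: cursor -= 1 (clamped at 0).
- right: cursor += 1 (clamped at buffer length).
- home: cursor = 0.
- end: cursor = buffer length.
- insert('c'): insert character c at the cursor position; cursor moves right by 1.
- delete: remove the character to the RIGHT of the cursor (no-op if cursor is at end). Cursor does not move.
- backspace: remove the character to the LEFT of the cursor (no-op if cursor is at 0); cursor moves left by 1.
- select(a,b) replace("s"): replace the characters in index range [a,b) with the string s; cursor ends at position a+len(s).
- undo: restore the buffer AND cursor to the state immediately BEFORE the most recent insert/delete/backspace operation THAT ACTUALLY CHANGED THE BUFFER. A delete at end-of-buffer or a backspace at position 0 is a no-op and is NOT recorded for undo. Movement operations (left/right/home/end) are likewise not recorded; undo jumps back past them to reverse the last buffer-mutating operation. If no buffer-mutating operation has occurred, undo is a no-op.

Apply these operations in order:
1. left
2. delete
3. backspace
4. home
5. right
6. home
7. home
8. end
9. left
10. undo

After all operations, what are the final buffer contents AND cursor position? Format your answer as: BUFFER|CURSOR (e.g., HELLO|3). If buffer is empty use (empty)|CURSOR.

Answer: JQSC|0

Derivation:
After op 1 (left): buf='JQSC' cursor=0
After op 2 (delete): buf='QSC' cursor=0
After op 3 (backspace): buf='QSC' cursor=0
After op 4 (home): buf='QSC' cursor=0
After op 5 (right): buf='QSC' cursor=1
After op 6 (home): buf='QSC' cursor=0
After op 7 (home): buf='QSC' cursor=0
After op 8 (end): buf='QSC' cursor=3
After op 9 (left): buf='QSC' cursor=2
After op 10 (undo): buf='JQSC' cursor=0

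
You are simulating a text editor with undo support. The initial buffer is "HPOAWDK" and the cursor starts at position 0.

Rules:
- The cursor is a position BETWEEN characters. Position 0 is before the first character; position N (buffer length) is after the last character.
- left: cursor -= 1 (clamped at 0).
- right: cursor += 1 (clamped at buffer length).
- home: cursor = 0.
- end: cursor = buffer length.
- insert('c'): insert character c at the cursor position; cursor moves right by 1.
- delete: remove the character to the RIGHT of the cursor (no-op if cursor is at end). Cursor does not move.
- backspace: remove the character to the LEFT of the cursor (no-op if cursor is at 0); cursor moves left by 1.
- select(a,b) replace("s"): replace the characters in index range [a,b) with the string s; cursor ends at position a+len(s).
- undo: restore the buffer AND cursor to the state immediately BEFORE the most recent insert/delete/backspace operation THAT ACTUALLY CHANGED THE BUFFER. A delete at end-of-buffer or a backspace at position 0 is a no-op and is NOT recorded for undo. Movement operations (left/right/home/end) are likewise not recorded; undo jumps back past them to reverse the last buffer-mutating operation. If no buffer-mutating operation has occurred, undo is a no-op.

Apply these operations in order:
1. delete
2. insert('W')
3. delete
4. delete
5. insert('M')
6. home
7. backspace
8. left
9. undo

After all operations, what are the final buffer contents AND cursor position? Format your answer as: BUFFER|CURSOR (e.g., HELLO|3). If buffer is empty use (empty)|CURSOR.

After op 1 (delete): buf='POAWDK' cursor=0
After op 2 (insert('W')): buf='WPOAWDK' cursor=1
After op 3 (delete): buf='WOAWDK' cursor=1
After op 4 (delete): buf='WAWDK' cursor=1
After op 5 (insert('M')): buf='WMAWDK' cursor=2
After op 6 (home): buf='WMAWDK' cursor=0
After op 7 (backspace): buf='WMAWDK' cursor=0
After op 8 (left): buf='WMAWDK' cursor=0
After op 9 (undo): buf='WAWDK' cursor=1

Answer: WAWDK|1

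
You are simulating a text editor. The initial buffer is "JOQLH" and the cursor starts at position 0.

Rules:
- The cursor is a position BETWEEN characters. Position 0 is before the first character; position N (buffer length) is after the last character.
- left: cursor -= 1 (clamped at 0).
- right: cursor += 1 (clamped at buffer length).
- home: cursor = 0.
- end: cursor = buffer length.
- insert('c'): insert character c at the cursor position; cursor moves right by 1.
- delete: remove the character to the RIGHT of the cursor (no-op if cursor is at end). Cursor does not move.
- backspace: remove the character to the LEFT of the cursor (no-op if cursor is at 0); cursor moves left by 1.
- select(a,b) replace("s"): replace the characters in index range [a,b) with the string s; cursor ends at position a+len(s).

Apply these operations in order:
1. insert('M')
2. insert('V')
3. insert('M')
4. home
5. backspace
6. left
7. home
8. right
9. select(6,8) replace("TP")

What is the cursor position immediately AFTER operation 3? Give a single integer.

Answer: 3

Derivation:
After op 1 (insert('M')): buf='MJOQLH' cursor=1
After op 2 (insert('V')): buf='MVJOQLH' cursor=2
After op 3 (insert('M')): buf='MVMJOQLH' cursor=3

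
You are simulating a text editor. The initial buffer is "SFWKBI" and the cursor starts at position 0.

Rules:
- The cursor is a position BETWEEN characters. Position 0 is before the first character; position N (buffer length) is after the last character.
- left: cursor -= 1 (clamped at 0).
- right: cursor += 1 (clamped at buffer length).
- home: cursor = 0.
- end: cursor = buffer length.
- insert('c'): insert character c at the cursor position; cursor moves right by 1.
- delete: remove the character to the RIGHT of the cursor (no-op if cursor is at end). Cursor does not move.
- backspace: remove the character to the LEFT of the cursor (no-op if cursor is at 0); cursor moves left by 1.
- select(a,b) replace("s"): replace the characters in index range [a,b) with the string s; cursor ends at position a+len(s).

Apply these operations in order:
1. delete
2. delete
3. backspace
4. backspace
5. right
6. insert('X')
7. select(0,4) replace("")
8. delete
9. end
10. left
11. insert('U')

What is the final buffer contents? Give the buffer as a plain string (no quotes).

Answer: U

Derivation:
After op 1 (delete): buf='FWKBI' cursor=0
After op 2 (delete): buf='WKBI' cursor=0
After op 3 (backspace): buf='WKBI' cursor=0
After op 4 (backspace): buf='WKBI' cursor=0
After op 5 (right): buf='WKBI' cursor=1
After op 6 (insert('X')): buf='WXKBI' cursor=2
After op 7 (select(0,4) replace("")): buf='I' cursor=0
After op 8 (delete): buf='(empty)' cursor=0
After op 9 (end): buf='(empty)' cursor=0
After op 10 (left): buf='(empty)' cursor=0
After op 11 (insert('U')): buf='U' cursor=1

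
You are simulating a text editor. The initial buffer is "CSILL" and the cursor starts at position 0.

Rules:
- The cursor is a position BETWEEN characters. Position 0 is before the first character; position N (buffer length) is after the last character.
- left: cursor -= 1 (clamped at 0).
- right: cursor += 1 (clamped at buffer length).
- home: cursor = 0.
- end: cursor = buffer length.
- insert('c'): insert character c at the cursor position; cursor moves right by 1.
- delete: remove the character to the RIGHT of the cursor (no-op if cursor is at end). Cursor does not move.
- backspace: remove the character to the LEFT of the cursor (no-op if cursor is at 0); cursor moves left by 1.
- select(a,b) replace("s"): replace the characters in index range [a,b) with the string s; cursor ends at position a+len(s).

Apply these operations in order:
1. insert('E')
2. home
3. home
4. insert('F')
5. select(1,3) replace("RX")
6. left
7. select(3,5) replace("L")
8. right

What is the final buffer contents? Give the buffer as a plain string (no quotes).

After op 1 (insert('E')): buf='ECSILL' cursor=1
After op 2 (home): buf='ECSILL' cursor=0
After op 3 (home): buf='ECSILL' cursor=0
After op 4 (insert('F')): buf='FECSILL' cursor=1
After op 5 (select(1,3) replace("RX")): buf='FRXSILL' cursor=3
After op 6 (left): buf='FRXSILL' cursor=2
After op 7 (select(3,5) replace("L")): buf='FRXLLL' cursor=4
After op 8 (right): buf='FRXLLL' cursor=5

Answer: FRXLLL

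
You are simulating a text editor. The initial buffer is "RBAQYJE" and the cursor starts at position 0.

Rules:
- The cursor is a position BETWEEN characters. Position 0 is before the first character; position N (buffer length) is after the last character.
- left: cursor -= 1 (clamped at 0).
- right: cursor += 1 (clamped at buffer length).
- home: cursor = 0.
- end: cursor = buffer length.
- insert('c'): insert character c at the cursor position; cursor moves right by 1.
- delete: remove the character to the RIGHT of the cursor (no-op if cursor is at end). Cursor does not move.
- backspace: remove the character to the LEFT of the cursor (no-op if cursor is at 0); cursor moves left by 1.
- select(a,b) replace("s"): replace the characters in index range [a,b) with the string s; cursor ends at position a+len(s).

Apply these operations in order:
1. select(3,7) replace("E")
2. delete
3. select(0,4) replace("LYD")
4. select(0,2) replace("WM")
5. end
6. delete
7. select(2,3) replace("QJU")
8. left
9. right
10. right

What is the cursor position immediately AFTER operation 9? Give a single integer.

After op 1 (select(3,7) replace("E")): buf='RBAE' cursor=4
After op 2 (delete): buf='RBAE' cursor=4
After op 3 (select(0,4) replace("LYD")): buf='LYD' cursor=3
After op 4 (select(0,2) replace("WM")): buf='WMD' cursor=2
After op 5 (end): buf='WMD' cursor=3
After op 6 (delete): buf='WMD' cursor=3
After op 7 (select(2,3) replace("QJU")): buf='WMQJU' cursor=5
After op 8 (left): buf='WMQJU' cursor=4
After op 9 (right): buf='WMQJU' cursor=5

Answer: 5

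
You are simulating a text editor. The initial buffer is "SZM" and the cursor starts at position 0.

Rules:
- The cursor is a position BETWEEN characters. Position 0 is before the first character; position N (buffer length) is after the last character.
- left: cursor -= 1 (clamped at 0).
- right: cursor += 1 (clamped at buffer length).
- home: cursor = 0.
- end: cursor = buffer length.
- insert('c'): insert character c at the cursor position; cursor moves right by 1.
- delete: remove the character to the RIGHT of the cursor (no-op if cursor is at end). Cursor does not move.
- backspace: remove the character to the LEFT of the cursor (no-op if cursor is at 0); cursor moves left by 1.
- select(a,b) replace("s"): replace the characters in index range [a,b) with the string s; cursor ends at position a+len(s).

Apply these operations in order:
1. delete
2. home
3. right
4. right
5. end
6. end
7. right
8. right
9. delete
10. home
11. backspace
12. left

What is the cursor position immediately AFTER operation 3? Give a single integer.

Answer: 1

Derivation:
After op 1 (delete): buf='ZM' cursor=0
After op 2 (home): buf='ZM' cursor=0
After op 3 (right): buf='ZM' cursor=1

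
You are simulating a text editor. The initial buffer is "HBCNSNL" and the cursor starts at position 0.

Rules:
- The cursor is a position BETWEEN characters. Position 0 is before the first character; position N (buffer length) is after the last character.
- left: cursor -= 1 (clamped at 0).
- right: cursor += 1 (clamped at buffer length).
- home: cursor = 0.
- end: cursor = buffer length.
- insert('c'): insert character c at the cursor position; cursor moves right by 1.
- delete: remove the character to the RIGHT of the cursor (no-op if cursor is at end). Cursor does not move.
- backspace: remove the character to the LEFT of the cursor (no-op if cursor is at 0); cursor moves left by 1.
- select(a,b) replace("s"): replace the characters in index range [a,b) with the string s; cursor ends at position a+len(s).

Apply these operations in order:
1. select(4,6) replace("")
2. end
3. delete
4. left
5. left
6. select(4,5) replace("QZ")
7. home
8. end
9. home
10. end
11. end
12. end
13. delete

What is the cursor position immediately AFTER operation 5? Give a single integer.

After op 1 (select(4,6) replace("")): buf='HBCNL' cursor=4
After op 2 (end): buf='HBCNL' cursor=5
After op 3 (delete): buf='HBCNL' cursor=5
After op 4 (left): buf='HBCNL' cursor=4
After op 5 (left): buf='HBCNL' cursor=3

Answer: 3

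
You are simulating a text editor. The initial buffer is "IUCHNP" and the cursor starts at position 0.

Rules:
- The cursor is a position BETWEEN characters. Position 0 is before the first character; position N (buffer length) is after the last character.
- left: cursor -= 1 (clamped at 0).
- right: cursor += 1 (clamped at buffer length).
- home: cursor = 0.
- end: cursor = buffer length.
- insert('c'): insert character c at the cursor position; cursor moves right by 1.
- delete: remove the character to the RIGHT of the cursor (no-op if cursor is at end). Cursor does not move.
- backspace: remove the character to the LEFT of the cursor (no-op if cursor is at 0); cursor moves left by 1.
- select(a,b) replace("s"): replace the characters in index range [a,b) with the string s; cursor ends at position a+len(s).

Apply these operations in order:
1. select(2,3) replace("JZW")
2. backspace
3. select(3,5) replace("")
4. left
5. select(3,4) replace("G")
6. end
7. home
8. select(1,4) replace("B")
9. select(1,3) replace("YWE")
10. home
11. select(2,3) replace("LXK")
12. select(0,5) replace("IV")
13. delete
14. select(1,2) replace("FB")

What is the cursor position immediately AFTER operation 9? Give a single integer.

Answer: 4

Derivation:
After op 1 (select(2,3) replace("JZW")): buf='IUJZWHNP' cursor=5
After op 2 (backspace): buf='IUJZHNP' cursor=4
After op 3 (select(3,5) replace("")): buf='IUJNP' cursor=3
After op 4 (left): buf='IUJNP' cursor=2
After op 5 (select(3,4) replace("G")): buf='IUJGP' cursor=4
After op 6 (end): buf='IUJGP' cursor=5
After op 7 (home): buf='IUJGP' cursor=0
After op 8 (select(1,4) replace("B")): buf='IBP' cursor=2
After op 9 (select(1,3) replace("YWE")): buf='IYWE' cursor=4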